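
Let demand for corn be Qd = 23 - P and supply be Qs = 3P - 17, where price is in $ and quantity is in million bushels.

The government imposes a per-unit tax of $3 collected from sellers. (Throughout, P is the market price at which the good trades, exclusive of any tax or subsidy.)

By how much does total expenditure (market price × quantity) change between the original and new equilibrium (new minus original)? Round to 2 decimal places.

Original equilibrium: 23 - P = 3P - 17 gives 40 = 4P, so P = 10 and Q = 13.
Since sellers keep the price net of the tax, the effective supply curve becomes Qs = 3P - 26.
New equilibrium: 23 - P = 3P - 26 ⇒ 49 = 4P ⇒ P = 12.25, Q = 10.75.
Expenditure moves from 10×13 = 130 to 12.25×10.75 = 131.6875; change = +1.69.

+1.69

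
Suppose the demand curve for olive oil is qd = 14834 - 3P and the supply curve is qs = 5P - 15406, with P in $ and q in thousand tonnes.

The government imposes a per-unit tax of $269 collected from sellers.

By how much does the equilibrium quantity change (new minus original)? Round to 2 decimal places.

-504.38

Solve the original market: 14834 - 3P = 5P - 15406, hence P = 3780 and q = 3494.
Since sellers keep the price net of the tax, the effective supply curve becomes qs = 5P - 16751.
Clearing the new market: 14834 - 3P = 5P - 16751, so P = 3948.125 and q = 2989.625.
Δq = 2989.625 − 3494 = -504.38.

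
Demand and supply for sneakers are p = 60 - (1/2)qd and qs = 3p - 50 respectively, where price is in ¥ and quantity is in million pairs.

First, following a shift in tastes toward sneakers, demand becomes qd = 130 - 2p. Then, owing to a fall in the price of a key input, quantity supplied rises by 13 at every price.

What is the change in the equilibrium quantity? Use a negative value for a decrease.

+11.2

Before the shock: 120 - 2p = 3p - 50 ⇒ 170 = 5p ⇒ p = 34, q = 52.
The new curves are qd = 130 - 2p (demand) and qs = 3p - 37 (supply).
Equate the new curves: 130 - 2p = 3p - 37, giving 167 = 5p, p = 33.4, q = 63.2.
Δq = 63.2 − 52 = +11.2.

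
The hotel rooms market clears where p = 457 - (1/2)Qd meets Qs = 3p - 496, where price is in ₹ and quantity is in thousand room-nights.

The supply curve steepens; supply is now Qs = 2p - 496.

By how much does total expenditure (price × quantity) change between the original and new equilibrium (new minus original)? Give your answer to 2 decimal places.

Before the shock: 914 - 2p = 3p - 496 ⇒ 1410 = 5p ⇒ p = 282, Q = 350.
After the shift, demand is Qd = 914 - 2p and supply is Qs = 2p - 496.
New equilibrium: 914 - 2p = 2p - 496 ⇒ 1410 = 4p ⇒ p = 352.5, Q = 209.
Expenditure moves from 282×350 = 98700 to 352.5×209 = 73672.5; change = -25027.50.

-25027.50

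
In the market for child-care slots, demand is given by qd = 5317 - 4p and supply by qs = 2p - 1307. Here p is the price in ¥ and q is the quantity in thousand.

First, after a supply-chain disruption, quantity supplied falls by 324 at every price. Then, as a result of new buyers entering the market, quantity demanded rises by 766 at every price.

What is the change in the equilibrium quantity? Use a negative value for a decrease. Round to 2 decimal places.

+39.33

Solve the original market: 5317 - 4p = 2p - 1307, hence p = 1104 and q = 901.
After the shift, demand is qd = 6083 - 4p and supply is qs = 2p - 1631.
New equilibrium: 6083 - 4p = 2p - 1631 ⇒ 7714 = 6p ⇒ p = 3857/3 ≈ 1285.6667, q = 2821/3 ≈ 940.3333.
Δq = 940.3333 − 901 = +39.33.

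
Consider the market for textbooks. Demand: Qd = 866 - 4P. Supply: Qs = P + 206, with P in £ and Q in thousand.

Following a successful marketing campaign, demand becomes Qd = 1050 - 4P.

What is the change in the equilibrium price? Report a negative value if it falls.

+36.8

Original equilibrium: 866 - 4P = P + 206 gives 660 = 5P, so P = 132 and Q = 338.
After the shift, demand is Qd = 1050 - 4P and supply is Qs = P + 206.
New equilibrium: 1050 - 4P = P + 206 ⇒ 844 = 5P ⇒ P = 168.8, Q = 374.8.
ΔP = 168.8 − 132 = +36.8.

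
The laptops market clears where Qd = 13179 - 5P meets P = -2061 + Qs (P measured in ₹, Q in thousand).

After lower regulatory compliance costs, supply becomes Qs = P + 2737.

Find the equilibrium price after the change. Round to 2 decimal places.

Solve the original market: 13179 - 5P = P + 2061, hence P = 1853 and Q = 3914.
With the change applied: demand Qd = 13179 - 5P, supply Qs = P + 2737.
Setting them equal: 13179 - 5P = P + 2737 → 10442 = 6P, so P = 5221/3 ≈ 1740.3333 and Q = 13432/3 ≈ 4477.3333.

1740.33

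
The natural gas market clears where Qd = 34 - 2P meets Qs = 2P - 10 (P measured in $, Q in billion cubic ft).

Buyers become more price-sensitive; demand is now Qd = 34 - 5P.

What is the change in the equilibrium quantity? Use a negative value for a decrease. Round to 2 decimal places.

Initially, 34 - 2P = 2P - 10, so 44 = 4P and P = 11, Q = 12.
The new curves are Qd = 34 - 5P (demand) and Qs = 2P - 10 (supply).
New equilibrium: 34 - 5P = 2P - 10 ⇒ 44 = 7P ⇒ P = 44/7 ≈ 6.2857, Q = 18/7 ≈ 2.5714.
ΔQ = 2.5714 − 12 = -9.43.

-9.43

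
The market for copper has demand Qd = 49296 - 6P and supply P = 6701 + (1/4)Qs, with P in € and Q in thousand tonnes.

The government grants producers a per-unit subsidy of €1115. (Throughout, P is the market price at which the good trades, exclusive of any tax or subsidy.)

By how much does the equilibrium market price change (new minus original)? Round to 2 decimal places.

-446.00

Solve the original market: 49296 - 6P = 4P - 26804, hence P = 7610 and Q = 3636.
Since sellers receive the price plus the subsidy, the effective supply curve becomes Qs = 4P - 22344.
Clearing the new market: 49296 - 6P = 4P - 22344, so P = 7164 and Q = 6312.
ΔP = 7164 − 7610 = -446.00.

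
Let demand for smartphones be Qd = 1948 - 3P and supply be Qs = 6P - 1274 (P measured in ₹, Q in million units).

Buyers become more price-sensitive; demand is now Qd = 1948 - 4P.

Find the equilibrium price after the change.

Original equilibrium: 1948 - 3P = 6P - 1274 gives 3222 = 9P, so P = 358 and Q = 874.
After the shift, demand is Qd = 1948 - 4P and supply is Qs = 6P - 1274.
Equate the new curves: 1948 - 4P = 6P - 1274, giving 3222 = 10P, P = 322.2, Q = 659.2.

322.2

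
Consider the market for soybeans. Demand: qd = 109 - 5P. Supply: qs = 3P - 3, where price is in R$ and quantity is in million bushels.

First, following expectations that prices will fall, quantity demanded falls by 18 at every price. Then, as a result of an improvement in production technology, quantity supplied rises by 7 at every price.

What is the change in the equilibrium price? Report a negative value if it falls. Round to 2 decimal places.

Initially, 109 - 5P = 3P - 3, so 112 = 8P and P = 14, q = 39.
The shock moves the curves to qd = 91 - 5P and qs = 3P + 4.
Clearing the new market: 91 - 5P = 3P + 4, so P = 10.875 and q = 36.625.
ΔP = 10.875 − 14 = -3.13.

-3.13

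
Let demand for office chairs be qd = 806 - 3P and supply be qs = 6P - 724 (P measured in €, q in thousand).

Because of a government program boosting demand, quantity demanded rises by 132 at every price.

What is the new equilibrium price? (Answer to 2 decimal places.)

184.67

Original equilibrium: 806 - 3P = 6P - 724 gives 1530 = 9P, so P = 170 and q = 296.
With the change applied: demand qd = 938 - 3P, supply qs = 6P - 724.
Clearing the new market: 938 - 3P = 6P - 724, so P = 554/3 ≈ 184.6667 and q = 384.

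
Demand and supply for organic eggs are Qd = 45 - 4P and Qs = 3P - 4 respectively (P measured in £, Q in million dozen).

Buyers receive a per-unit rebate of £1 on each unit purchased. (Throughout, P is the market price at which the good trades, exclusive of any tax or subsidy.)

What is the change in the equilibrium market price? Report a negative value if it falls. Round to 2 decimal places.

+0.57

Before the shock: 45 - 4P = 3P - 4 ⇒ 49 = 7P ⇒ P = 7, Q = 17.
Since buyers' out-of-pocket price is the market price minus the rebate, the effective demand curve becomes Qd = 49 - 4P.
Setting them equal: 49 - 4P = 3P - 4 → 53 = 7P, so P = 53/7 ≈ 7.5714 and Q = 131/7 ≈ 18.7143.
ΔP = 7.5714 − 7 = +0.57.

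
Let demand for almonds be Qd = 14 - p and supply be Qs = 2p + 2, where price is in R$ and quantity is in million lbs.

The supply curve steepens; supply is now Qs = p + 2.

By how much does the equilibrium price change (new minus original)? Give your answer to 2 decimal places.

+2.00

Before the shock: 14 - p = 2p + 2 ⇒ 12 = 3p ⇒ p = 4, Q = 10.
The new curves are Qd = 14 - p (demand) and Qs = p + 2 (supply).
Clearing the new market: 14 - p = p + 2, so p = 6 and Q = 8.
Δp = 6 − 4 = +2.00.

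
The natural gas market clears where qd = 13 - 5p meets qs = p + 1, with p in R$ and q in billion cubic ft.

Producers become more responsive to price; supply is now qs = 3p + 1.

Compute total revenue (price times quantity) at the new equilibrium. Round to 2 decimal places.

8.25

Before the shock: 13 - 5p = p + 1 ⇒ 12 = 6p ⇒ p = 2, q = 3.
The new curves are qd = 13 - 5p (demand) and qs = 3p + 1 (supply).
Setting them equal: 13 - 5p = 3p + 1 → 12 = 8p, so p = 1.5 and q = 5.5.
New expenditure = 1.5 × 5.5 = 8.25.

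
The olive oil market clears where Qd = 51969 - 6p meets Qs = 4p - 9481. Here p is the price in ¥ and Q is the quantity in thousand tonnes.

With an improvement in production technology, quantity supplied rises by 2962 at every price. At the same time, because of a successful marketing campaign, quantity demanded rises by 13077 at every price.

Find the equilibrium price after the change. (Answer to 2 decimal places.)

7156.50

Solve the original market: 51969 - 6p = 4p - 9481, hence p = 6145 and Q = 15099.
The new curves are Qd = 65046 - 6p (demand) and Qs = 4p - 6519 (supply).
New equilibrium: 65046 - 6p = 4p - 6519 ⇒ 71565 = 10p ⇒ p = 7156.5, Q = 22107.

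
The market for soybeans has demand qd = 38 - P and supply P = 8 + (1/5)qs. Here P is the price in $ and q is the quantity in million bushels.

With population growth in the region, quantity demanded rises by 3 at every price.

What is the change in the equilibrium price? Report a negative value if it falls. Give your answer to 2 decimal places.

+0.50

Solve the original market: 38 - P = 5P - 40, hence P = 13 and q = 25.
With the change applied: demand qd = 41 - P, supply qs = 5P - 40.
New equilibrium: 41 - P = 5P - 40 ⇒ 81 = 6P ⇒ P = 13.5, q = 27.5.
ΔP = 13.5 − 13 = +0.50.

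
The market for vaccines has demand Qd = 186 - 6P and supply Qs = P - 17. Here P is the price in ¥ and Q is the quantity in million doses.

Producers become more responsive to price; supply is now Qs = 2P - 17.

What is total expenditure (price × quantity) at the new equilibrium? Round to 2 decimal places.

856.41

Original equilibrium: 186 - 6P = P - 17 gives 203 = 7P, so P = 29 and Q = 12.
After the shift, demand is Qd = 186 - 6P and supply is Qs = 2P - 17.
Clearing the new market: 186 - 6P = 2P - 17, so P = 25.375 and Q = 33.75.
New expenditure = 25.375 × 33.75 = 856.41.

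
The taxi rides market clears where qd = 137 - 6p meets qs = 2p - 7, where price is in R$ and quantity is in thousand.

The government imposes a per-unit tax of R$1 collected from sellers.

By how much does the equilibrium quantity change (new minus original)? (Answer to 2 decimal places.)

-1.50

Initially, 137 - 6p = 2p - 7, so 144 = 8p and p = 18, q = 29.
Since sellers keep the price net of the tax, the effective supply curve becomes qs = 2p - 9.
Clearing the new market: 137 - 6p = 2p - 9, so p = 18.25 and q = 27.5.
Δq = 27.5 − 29 = -1.50.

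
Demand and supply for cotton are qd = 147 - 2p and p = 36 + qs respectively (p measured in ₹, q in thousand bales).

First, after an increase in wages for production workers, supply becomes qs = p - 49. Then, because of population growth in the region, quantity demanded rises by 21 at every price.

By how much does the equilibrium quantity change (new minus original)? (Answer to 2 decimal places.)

Solve the original market: 147 - 2p = p - 36, hence p = 61 and q = 25.
After the shift, demand is qd = 168 - 2p and supply is qs = p - 49.
Equate the new curves: 168 - 2p = p - 49, giving 217 = 3p, p = 217/3 ≈ 72.3333, q = 70/3 ≈ 23.3333.
Δq = 23.3333 − 25 = -1.67.

-1.67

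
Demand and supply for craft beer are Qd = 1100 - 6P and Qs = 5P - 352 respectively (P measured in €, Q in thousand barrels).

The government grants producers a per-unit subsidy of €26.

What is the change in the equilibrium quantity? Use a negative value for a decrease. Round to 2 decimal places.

+70.91

Initially, 1100 - 6P = 5P - 352, so 1452 = 11P and P = 132, Q = 308.
Since sellers receive the price plus the subsidy, the effective supply curve becomes Qs = 5P - 222.
Clearing the new market: 1100 - 6P = 5P - 222, so P = 1322/11 ≈ 120.1818 and Q = 4168/11 ≈ 378.9091.
ΔQ = 378.9091 − 308 = +70.91.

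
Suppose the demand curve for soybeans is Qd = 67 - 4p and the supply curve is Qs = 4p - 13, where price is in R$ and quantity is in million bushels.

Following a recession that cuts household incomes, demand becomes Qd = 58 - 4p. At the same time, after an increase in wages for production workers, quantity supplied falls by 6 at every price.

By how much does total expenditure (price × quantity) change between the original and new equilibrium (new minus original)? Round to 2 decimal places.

Original equilibrium: 67 - 4p = 4p - 13 gives 80 = 8p, so p = 10 and Q = 27.
The new curves are Qd = 58 - 4p (demand) and Qs = 4p - 19 (supply).
Setting them equal: 58 - 4p = 4p - 19 → 77 = 8p, so p = 9.625 and Q = 19.5.
Expenditure moves from 10×27 = 270 to 9.625×19.5 = 187.6875; change = -82.31.

-82.31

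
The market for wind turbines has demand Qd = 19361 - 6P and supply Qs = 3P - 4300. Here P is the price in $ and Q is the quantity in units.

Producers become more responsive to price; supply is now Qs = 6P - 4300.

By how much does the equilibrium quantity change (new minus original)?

+3943.5

Initially, 19361 - 6P = 3P - 4300, so 23661 = 9P and P = 2629, Q = 3587.
With the change applied: demand Qd = 19361 - 6P, supply Qs = 6P - 4300.
New equilibrium: 19361 - 6P = 6P - 4300 ⇒ 23661 = 12P ⇒ P = 1971.75, Q = 7530.5.
ΔQ = 7530.5 − 3587 = +3943.5.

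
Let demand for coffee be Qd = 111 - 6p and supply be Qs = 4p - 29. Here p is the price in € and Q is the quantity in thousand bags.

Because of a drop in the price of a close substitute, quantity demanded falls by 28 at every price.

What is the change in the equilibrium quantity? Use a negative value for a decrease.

Solve the original market: 111 - 6p = 4p - 29, hence p = 14 and Q = 27.
With the change applied: demand Qd = 83 - 6p, supply Qs = 4p - 29.
New equilibrium: 83 - 6p = 4p - 29 ⇒ 112 = 10p ⇒ p = 11.2, Q = 15.8.
ΔQ = 15.8 − 27 = -11.2.

-11.2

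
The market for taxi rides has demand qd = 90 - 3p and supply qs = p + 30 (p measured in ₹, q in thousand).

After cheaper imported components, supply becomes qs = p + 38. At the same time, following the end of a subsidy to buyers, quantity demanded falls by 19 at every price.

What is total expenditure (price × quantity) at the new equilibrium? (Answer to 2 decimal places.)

381.56

Initially, 90 - 3p = p + 30, so 60 = 4p and p = 15, q = 45.
The new curves are qd = 71 - 3p (demand) and qs = p + 38 (supply).
Equate the new curves: 71 - 3p = p + 38, giving 33 = 4p, p = 8.25, q = 46.25.
New expenditure = 8.25 × 46.25 = 381.56.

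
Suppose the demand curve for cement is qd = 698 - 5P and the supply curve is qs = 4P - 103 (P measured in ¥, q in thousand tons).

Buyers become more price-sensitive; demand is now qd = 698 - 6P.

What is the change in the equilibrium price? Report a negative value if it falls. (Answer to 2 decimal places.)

Before the shock: 698 - 5P = 4P - 103 ⇒ 801 = 9P ⇒ P = 89, q = 253.
The new curves are qd = 698 - 6P (demand) and qs = 4P - 103 (supply).
Setting them equal: 698 - 6P = 4P - 103 → 801 = 10P, so P = 80.1 and q = 217.4.
ΔP = 80.1 − 89 = -8.90.

-8.90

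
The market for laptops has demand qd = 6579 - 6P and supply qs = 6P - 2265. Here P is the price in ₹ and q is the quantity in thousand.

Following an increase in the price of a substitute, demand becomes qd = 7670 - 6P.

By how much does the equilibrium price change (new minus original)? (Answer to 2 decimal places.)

Initially, 6579 - 6P = 6P - 2265, so 8844 = 12P and P = 737, q = 2157.
The new curves are qd = 7670 - 6P (demand) and qs = 6P - 2265 (supply).
Clearing the new market: 7670 - 6P = 6P - 2265, so P = 9935/12 ≈ 827.9167 and q = 2702.5.
ΔP = 827.9167 − 737 = +90.92.

+90.92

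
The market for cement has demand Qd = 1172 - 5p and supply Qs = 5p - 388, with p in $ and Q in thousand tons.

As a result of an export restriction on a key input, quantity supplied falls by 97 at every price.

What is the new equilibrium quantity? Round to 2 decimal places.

Solve the original market: 1172 - 5p = 5p - 388, hence p = 156 and Q = 392.
The shock moves the curves to Qd = 1172 - 5p and Qs = 5p - 485.
New equilibrium: 1172 - 5p = 5p - 485 ⇒ 1657 = 10p ⇒ p = 165.7, Q = 343.5.

343.50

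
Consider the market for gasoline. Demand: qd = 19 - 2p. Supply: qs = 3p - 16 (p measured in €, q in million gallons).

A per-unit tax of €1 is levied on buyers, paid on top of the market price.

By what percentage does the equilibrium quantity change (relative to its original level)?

Solve the original market: 19 - 2p = 3p - 16, hence p = 7 and q = 5.
Since buyers pay the price plus the tax, the effective demand curve becomes qd = 17 - 2p.
Equate the new curves: 17 - 2p = 3p - 16, giving 33 = 5p, p = 6.6, q = 3.8.
%Δq = (3.8 − 5) / 5 × 100 = -24%.

-24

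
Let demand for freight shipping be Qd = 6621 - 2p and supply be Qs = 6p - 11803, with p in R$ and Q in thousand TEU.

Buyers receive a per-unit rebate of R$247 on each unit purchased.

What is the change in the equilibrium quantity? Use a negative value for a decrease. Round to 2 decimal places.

+370.50

Before the shock: 6621 - 2p = 6p - 11803 ⇒ 18424 = 8p ⇒ p = 2303, Q = 2015.
Since buyers' out-of-pocket price is the market price minus the rebate, the effective demand curve becomes Qd = 7115 - 2p.
Clearing the new market: 7115 - 2p = 6p - 11803, so p = 2364.75 and Q = 2385.5.
ΔQ = 2385.5 − 2015 = +370.50.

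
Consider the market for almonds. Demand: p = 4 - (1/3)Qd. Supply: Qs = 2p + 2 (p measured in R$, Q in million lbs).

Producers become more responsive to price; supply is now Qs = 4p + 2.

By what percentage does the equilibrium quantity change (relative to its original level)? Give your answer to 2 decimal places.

+28.57

Solve the original market: 12 - 3p = 2p + 2, hence p = 2 and Q = 6.
With the change applied: demand Qd = 12 - 3p, supply Qs = 4p + 2.
Setting them equal: 12 - 3p = 4p + 2 → 10 = 7p, so p = 10/7 ≈ 1.4286 and Q = 54/7 ≈ 7.7143.
%ΔQ = (7.7143 − 6) / 6 × 100 = +28.57%.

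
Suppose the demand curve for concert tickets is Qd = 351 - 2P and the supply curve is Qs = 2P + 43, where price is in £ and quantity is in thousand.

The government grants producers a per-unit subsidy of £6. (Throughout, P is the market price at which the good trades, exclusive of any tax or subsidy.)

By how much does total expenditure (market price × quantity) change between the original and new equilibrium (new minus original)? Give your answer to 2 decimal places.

Initially, 351 - 2P = 2P + 43, so 308 = 4P and P = 77, Q = 197.
Since sellers receive the price plus the subsidy, the effective supply curve becomes Qs = 2P + 55.
New equilibrium: 351 - 2P = 2P + 55 ⇒ 296 = 4P ⇒ P = 74, Q = 203.
Expenditure moves from 77×197 = 15169 to 74×203 = 15022; change = -147.00.

-147.00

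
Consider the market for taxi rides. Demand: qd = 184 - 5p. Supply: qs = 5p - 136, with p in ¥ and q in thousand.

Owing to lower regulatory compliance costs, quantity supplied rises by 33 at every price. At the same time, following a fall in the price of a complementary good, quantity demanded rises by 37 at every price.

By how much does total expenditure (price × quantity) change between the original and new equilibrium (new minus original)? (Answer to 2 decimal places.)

Initially, 184 - 5p = 5p - 136, so 320 = 10p and p = 32, q = 24.
The shock moves the curves to qd = 221 - 5p and qs = 5p - 103.
Clearing the new market: 221 - 5p = 5p - 103, so p = 32.4 and q = 59.
Expenditure moves from 32×24 = 768 to 32.4×59 = 1911.6; change = +1143.60.

+1143.60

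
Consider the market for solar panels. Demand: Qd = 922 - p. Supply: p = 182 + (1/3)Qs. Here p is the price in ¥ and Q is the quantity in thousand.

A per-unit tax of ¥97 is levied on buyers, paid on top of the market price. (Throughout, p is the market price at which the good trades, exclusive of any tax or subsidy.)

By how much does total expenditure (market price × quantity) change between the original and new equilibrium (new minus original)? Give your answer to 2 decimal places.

Initially, 922 - p = 3p - 546, so 1468 = 4p and p = 367, Q = 555.
Since buyers pay the price plus the tax, the effective demand curve becomes Qd = 825 - p.
New equilibrium: 825 - p = 3p - 546 ⇒ 1371 = 4p ⇒ p = 342.75, Q = 482.25.
Expenditure moves from 367×555 = 203685 to 342.75×482.25 = 165291.1875; change = -38393.81.

-38393.81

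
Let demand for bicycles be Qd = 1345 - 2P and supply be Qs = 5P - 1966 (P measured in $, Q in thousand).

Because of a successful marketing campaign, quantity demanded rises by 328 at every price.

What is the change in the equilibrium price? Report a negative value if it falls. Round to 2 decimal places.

+46.86

Solve the original market: 1345 - 2P = 5P - 1966, hence P = 473 and Q = 399.
The shock moves the curves to Qd = 1673 - 2P and Qs = 5P - 1966.
New equilibrium: 1673 - 2P = 5P - 1966 ⇒ 3639 = 7P ⇒ P = 3639/7 ≈ 519.8571, Q = 4433/7 ≈ 633.2857.
ΔP = 519.8571 − 473 = +46.86.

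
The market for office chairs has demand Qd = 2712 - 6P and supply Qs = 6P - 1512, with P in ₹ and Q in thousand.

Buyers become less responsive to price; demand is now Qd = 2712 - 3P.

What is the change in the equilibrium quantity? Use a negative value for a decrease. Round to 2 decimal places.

+704.00

Solve the original market: 2712 - 6P = 6P - 1512, hence P = 352 and Q = 600.
The new curves are Qd = 2712 - 3P (demand) and Qs = 6P - 1512 (supply).
Equate the new curves: 2712 - 3P = 6P - 1512, giving 4224 = 9P, P = 1408/3 ≈ 469.3333, Q = 1304.
ΔQ = 1304 − 600 = +704.00.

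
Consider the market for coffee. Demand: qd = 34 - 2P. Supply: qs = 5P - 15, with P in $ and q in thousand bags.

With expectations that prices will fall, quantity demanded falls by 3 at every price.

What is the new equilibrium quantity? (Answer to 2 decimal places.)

Before the shock: 34 - 2P = 5P - 15 ⇒ 49 = 7P ⇒ P = 7, q = 20.
With the change applied: demand qd = 31 - 2P, supply qs = 5P - 15.
New equilibrium: 31 - 2P = 5P - 15 ⇒ 46 = 7P ⇒ P = 46/7 ≈ 6.5714, q = 125/7 ≈ 17.8571.

17.86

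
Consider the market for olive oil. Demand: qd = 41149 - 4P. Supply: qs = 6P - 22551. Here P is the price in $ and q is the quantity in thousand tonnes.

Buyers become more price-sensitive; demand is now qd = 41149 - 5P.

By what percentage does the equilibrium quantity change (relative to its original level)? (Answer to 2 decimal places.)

-22.17

Initially, 41149 - 4P = 6P - 22551, so 63700 = 10P and P = 6370, q = 15669.
After the shift, demand is qd = 41149 - 5P and supply is qs = 6P - 22551.
Setting them equal: 41149 - 5P = 6P - 22551 → 63700 = 11P, so P = 63700/11 ≈ 5790.9091 and q = 134139/11 ≈ 12194.4545.
%Δq = (12194.4545 − 15669) / 15669 × 100 = -22.17%.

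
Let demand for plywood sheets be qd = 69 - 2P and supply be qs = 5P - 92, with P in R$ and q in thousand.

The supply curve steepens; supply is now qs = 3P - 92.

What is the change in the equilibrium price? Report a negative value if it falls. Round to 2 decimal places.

+9.20

Before the shock: 69 - 2P = 5P - 92 ⇒ 161 = 7P ⇒ P = 23, q = 23.
After the shift, demand is qd = 69 - 2P and supply is qs = 3P - 92.
New equilibrium: 69 - 2P = 3P - 92 ⇒ 161 = 5P ⇒ P = 32.2, q = 4.6.
ΔP = 32.2 − 23 = +9.20.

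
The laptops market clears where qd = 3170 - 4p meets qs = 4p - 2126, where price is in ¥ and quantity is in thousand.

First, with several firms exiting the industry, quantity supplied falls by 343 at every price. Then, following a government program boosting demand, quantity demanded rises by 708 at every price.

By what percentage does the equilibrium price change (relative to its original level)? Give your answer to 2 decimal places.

+19.85

Original equilibrium: 3170 - 4p = 4p - 2126 gives 5296 = 8p, so p = 662 and q = 522.
After the shift, demand is qd = 3878 - 4p and supply is qs = 4p - 2469.
Setting them equal: 3878 - 4p = 4p - 2469 → 6347 = 8p, so p = 793.375 and q = 704.5.
%Δp = (793.375 − 662) / 662 × 100 = +19.85%.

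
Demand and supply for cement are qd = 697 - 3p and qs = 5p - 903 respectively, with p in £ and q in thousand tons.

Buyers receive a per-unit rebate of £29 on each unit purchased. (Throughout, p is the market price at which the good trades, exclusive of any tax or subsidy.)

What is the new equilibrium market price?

Initially, 697 - 3p = 5p - 903, so 1600 = 8p and p = 200, q = 97.
Since buyers' out-of-pocket price is the market price minus the rebate, the effective demand curve becomes qd = 784 - 3p.
New equilibrium: 784 - 3p = 5p - 903 ⇒ 1687 = 8p ⇒ p = 210.875, q = 151.375.

210.875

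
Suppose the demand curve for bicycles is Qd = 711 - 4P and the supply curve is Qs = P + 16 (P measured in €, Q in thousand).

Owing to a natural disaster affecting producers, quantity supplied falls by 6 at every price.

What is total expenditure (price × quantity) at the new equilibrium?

21058.04

Initially, 711 - 4P = P + 16, so 695 = 5P and P = 139, Q = 155.
After the shift, demand is Qd = 711 - 4P and supply is Qs = P + 10.
Equate the new curves: 711 - 4P = P + 10, giving 701 = 5P, P = 140.2, Q = 150.2.
New expenditure = 140.2 × 150.2 = 21058.04.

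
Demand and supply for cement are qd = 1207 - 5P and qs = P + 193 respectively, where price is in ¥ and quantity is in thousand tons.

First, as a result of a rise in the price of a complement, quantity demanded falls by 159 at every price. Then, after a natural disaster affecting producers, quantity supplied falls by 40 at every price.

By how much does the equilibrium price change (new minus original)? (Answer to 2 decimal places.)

Original equilibrium: 1207 - 5P = P + 193 gives 1014 = 6P, so P = 169 and q = 362.
The new curves are qd = 1048 - 5P (demand) and qs = P + 153 (supply).
Clearing the new market: 1048 - 5P = P + 153, so P = 895/6 ≈ 149.1667 and q = 1813/6 ≈ 302.1667.
ΔP = 149.1667 − 169 = -19.83.

-19.83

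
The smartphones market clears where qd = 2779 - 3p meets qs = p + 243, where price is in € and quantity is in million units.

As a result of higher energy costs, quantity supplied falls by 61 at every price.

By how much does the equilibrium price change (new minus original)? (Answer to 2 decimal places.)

+15.25

Original equilibrium: 2779 - 3p = p + 243 gives 2536 = 4p, so p = 634 and q = 877.
With the change applied: demand qd = 2779 - 3p, supply qs = p + 182.
Clearing the new market: 2779 - 3p = p + 182, so p = 649.25 and q = 831.25.
Δp = 649.25 − 634 = +15.25.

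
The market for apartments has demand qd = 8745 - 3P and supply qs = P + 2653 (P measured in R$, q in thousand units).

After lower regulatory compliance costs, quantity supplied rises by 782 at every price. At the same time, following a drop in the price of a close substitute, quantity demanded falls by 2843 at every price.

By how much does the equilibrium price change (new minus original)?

-906.25

Original equilibrium: 8745 - 3P = P + 2653 gives 6092 = 4P, so P = 1523 and q = 4176.
The new curves are qd = 5902 - 3P (demand) and qs = P + 3435 (supply).
Setting them equal: 5902 - 3P = P + 3435 → 2467 = 4P, so P = 616.75 and q = 4051.75.
ΔP = 616.75 − 1523 = -906.25.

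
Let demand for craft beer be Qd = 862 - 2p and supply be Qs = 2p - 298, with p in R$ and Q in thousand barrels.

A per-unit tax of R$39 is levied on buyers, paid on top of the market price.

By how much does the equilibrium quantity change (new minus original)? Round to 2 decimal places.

-39.00

Original equilibrium: 862 - 2p = 2p - 298 gives 1160 = 4p, so p = 290 and Q = 282.
Since buyers pay the price plus the tax, the effective demand curve becomes Qd = 784 - 2p.
Setting them equal: 784 - 2p = 2p - 298 → 1082 = 4p, so p = 270.5 and Q = 243.
ΔQ = 243 − 282 = -39.00.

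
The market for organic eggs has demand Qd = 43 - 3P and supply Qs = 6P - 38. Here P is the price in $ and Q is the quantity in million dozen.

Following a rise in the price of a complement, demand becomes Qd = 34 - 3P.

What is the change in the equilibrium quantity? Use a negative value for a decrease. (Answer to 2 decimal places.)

-6.00

Before the shock: 43 - 3P = 6P - 38 ⇒ 81 = 9P ⇒ P = 9, Q = 16.
After the shift, demand is Qd = 34 - 3P and supply is Qs = 6P - 38.
Equate the new curves: 34 - 3P = 6P - 38, giving 72 = 9P, P = 8, Q = 10.
ΔQ = 10 − 16 = -6.00.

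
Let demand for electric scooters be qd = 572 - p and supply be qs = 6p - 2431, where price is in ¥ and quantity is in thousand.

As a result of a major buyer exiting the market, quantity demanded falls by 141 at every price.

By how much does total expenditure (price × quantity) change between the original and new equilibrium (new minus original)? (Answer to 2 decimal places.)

-52293.73

Before the shock: 572 - p = 6p - 2431 ⇒ 3003 = 7p ⇒ p = 429, q = 143.
The new curves are qd = 431 - p (demand) and qs = 6p - 2431 (supply).
New equilibrium: 431 - p = 6p - 2431 ⇒ 2862 = 7p ⇒ p = 2862/7 ≈ 408.8571, q = 155/7 ≈ 22.1429.
Expenditure moves from 429×143 = 61347 to 408.8571×22.1429 = 9053.2653; change = -52293.73.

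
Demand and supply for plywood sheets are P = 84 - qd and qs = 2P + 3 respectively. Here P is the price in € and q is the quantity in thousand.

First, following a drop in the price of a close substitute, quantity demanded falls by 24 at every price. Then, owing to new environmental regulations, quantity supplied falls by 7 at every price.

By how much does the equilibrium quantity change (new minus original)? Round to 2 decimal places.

-18.33

Initially, 84 - P = 2P + 3, so 81 = 3P and P = 27, q = 57.
After the shift, demand is qd = 60 - P and supply is qs = 2P - 4.
Equate the new curves: 60 - P = 2P - 4, giving 64 = 3P, P = 64/3 ≈ 21.3333, q = 116/3 ≈ 38.6667.
Δq = 38.6667 − 57 = -18.33.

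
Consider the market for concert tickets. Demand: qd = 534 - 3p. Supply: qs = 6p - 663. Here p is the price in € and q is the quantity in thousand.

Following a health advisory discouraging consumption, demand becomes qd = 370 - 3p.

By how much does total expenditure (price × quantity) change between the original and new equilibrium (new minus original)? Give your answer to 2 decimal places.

-15009.04

Before the shock: 534 - 3p = 6p - 663 ⇒ 1197 = 9p ⇒ p = 133, q = 135.
With the change applied: demand qd = 370 - 3p, supply qs = 6p - 663.
Equate the new curves: 370 - 3p = 6p - 663, giving 1033 = 9p, p = 1033/9 ≈ 114.7778, q = 77/3 ≈ 25.6667.
Expenditure moves from 133×135 = 17955 to 114.7778×25.6667 = 2945.9630; change = -15009.04.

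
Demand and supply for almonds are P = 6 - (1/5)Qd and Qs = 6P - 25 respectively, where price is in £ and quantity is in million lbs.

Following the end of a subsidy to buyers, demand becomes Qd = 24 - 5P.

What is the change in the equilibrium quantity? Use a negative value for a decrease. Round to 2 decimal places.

Original equilibrium: 30 - 5P = 6P - 25 gives 55 = 11P, so P = 5 and Q = 5.
After the shift, demand is Qd = 24 - 5P and supply is Qs = 6P - 25.
New equilibrium: 24 - 5P = 6P - 25 ⇒ 49 = 11P ⇒ P = 49/11 ≈ 4.4545, Q = 19/11 ≈ 1.7273.
ΔQ = 1.7273 − 5 = -3.27.

-3.27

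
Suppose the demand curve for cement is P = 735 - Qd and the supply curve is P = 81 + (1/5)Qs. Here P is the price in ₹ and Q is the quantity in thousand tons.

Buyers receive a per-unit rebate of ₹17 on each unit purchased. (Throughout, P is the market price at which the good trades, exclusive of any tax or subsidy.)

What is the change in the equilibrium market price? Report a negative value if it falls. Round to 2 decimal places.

Initially, 735 - P = 5P - 405, so 1140 = 6P and P = 190, Q = 545.
Since buyers' out-of-pocket price is the market price minus the rebate, the effective demand curve becomes Qd = 752 - P.
Clearing the new market: 752 - P = 5P - 405, so P = 1157/6 ≈ 192.8333 and Q = 3355/6 ≈ 559.1667.
ΔP = 192.8333 − 190 = +2.83.

+2.83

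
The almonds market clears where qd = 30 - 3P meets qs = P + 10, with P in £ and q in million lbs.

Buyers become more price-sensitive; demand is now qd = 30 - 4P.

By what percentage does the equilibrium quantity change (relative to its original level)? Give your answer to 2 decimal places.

Before the shock: 30 - 3P = P + 10 ⇒ 20 = 4P ⇒ P = 5, q = 15.
With the change applied: demand qd = 30 - 4P, supply qs = P + 10.
New equilibrium: 30 - 4P = P + 10 ⇒ 20 = 5P ⇒ P = 4, q = 14.
%Δq = (14 − 15) / 15 × 100 = -6.67%.

-6.67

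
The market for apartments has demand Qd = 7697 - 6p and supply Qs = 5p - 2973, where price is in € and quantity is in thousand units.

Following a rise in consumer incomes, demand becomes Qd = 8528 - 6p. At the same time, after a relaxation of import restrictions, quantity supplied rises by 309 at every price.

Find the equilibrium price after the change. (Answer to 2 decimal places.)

Solve the original market: 7697 - 6p = 5p - 2973, hence p = 970 and Q = 1877.
With the change applied: demand Qd = 8528 - 6p, supply Qs = 5p - 2664.
Setting them equal: 8528 - 6p = 5p - 2664 → 11192 = 11p, so p = 11192/11 ≈ 1017.4545 and Q = 26656/11 ≈ 2423.2727.

1017.45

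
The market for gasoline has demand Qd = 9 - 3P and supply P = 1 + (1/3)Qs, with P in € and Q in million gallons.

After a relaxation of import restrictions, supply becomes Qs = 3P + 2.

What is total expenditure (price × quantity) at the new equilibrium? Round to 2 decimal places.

Solve the original market: 9 - 3P = 3P - 3, hence P = 2 and Q = 3.
With the change applied: demand Qd = 9 - 3P, supply Qs = 3P + 2.
Clearing the new market: 9 - 3P = 3P + 2, so P = 7/6 ≈ 1.1667 and Q = 5.5.
New expenditure = 1.1667 × 5.5 = 6.42.

6.42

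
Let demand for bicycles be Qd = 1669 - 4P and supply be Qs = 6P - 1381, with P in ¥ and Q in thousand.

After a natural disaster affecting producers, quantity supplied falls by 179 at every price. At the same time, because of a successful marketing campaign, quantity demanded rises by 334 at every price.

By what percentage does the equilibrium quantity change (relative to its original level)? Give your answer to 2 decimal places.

+28.69

Initially, 1669 - 4P = 6P - 1381, so 3050 = 10P and P = 305, Q = 449.
The shock moves the curves to Qd = 2003 - 4P and Qs = 6P - 1560.
Clearing the new market: 2003 - 4P = 6P - 1560, so P = 356.3 and Q = 577.8.
%ΔQ = (577.8 − 449) / 449 × 100 = +28.69%.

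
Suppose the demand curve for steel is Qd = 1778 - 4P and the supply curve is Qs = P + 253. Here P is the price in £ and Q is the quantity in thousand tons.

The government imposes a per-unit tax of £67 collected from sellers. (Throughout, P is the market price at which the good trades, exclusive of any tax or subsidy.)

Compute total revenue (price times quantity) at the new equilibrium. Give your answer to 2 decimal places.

Original equilibrium: 1778 - 4P = P + 253 gives 1525 = 5P, so P = 305 and Q = 558.
Since sellers keep the price net of the tax, the effective supply curve becomes Qs = P + 186.
Equate the new curves: 1778 - 4P = P + 186, giving 1592 = 5P, P = 318.4, Q = 504.4.
New expenditure = 318.4 × 504.4 = 160600.96.

160600.96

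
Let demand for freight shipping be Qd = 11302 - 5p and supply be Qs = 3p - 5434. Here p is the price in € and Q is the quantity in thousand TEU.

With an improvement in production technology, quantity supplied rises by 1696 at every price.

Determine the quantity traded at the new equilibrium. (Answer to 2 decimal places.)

1902.00

Original equilibrium: 11302 - 5p = 3p - 5434 gives 16736 = 8p, so p = 2092 and Q = 842.
The new curves are Qd = 11302 - 5p (demand) and Qs = 3p - 3738 (supply).
New equilibrium: 11302 - 5p = 3p - 3738 ⇒ 15040 = 8p ⇒ p = 1880, Q = 1902.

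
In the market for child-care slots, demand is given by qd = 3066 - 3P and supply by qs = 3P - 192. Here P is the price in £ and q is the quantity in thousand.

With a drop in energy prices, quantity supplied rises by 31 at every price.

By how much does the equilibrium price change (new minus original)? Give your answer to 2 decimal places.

Solve the original market: 3066 - 3P = 3P - 192, hence P = 543 and q = 1437.
The shock moves the curves to qd = 3066 - 3P and qs = 3P - 161.
Setting them equal: 3066 - 3P = 3P - 161 → 3227 = 6P, so P = 3227/6 ≈ 537.8333 and q = 1452.5.
ΔP = 537.8333 − 543 = -5.17.

-5.17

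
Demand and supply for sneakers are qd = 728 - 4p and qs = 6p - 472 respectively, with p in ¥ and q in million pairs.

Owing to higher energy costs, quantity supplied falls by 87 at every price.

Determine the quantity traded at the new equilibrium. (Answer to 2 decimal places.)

213.20

Solve the original market: 728 - 4p = 6p - 472, hence p = 120 and q = 248.
The new curves are qd = 728 - 4p (demand) and qs = 6p - 559 (supply).
Setting them equal: 728 - 4p = 6p - 559 → 1287 = 10p, so p = 128.7 and q = 213.2.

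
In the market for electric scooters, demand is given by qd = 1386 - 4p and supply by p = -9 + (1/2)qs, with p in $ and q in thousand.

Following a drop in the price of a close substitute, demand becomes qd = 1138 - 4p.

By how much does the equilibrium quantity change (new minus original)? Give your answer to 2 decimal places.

Initially, 1386 - 4p = 2p + 18, so 1368 = 6p and p = 228, q = 474.
The shock moves the curves to qd = 1138 - 4p and qs = 2p + 18.
Setting them equal: 1138 - 4p = 2p + 18 → 1120 = 6p, so p = 560/3 ≈ 186.6667 and q = 1174/3 ≈ 391.3333.
Δq = 391.3333 − 474 = -82.67.

-82.67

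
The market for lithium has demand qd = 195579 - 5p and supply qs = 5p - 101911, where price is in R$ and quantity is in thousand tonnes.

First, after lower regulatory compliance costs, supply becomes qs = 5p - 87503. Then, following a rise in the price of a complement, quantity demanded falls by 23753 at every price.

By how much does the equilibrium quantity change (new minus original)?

-4672.5

Before the shock: 195579 - 5p = 5p - 101911 ⇒ 297490 = 10p ⇒ p = 29749, q = 46834.
The new curves are qd = 171826 - 5p (demand) and qs = 5p - 87503 (supply).
Setting them equal: 171826 - 5p = 5p - 87503 → 259329 = 10p, so p = 25932.9 and q = 42161.5.
Δq = 42161.5 − 46834 = -4672.5.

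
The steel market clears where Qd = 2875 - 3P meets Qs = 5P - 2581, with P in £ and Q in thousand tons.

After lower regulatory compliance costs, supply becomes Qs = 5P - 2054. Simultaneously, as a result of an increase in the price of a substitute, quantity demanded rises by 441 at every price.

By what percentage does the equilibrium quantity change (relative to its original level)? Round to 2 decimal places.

Original equilibrium: 2875 - 3P = 5P - 2581 gives 5456 = 8P, so P = 682 and Q = 829.
The new curves are Qd = 3316 - 3P (demand) and Qs = 5P - 2054 (supply).
Clearing the new market: 3316 - 3P = 5P - 2054, so P = 671.25 and Q = 1302.25.
%ΔQ = (1302.25 − 829) / 829 × 100 = +57.09%.

+57.09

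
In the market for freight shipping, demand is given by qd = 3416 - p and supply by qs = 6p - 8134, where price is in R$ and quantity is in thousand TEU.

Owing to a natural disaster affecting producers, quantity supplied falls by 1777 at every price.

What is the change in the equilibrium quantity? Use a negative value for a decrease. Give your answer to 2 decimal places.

Before the shock: 3416 - p = 6p - 8134 ⇒ 11550 = 7p ⇒ p = 1650, q = 1766.
The new curves are qd = 3416 - p (demand) and qs = 6p - 9911 (supply).
Setting them equal: 3416 - p = 6p - 9911 → 13327 = 7p, so p = 13327/7 ≈ 1903.8571 and q = 10585/7 ≈ 1512.1429.
Δq = 1512.1429 − 1766 = -253.86.

-253.86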